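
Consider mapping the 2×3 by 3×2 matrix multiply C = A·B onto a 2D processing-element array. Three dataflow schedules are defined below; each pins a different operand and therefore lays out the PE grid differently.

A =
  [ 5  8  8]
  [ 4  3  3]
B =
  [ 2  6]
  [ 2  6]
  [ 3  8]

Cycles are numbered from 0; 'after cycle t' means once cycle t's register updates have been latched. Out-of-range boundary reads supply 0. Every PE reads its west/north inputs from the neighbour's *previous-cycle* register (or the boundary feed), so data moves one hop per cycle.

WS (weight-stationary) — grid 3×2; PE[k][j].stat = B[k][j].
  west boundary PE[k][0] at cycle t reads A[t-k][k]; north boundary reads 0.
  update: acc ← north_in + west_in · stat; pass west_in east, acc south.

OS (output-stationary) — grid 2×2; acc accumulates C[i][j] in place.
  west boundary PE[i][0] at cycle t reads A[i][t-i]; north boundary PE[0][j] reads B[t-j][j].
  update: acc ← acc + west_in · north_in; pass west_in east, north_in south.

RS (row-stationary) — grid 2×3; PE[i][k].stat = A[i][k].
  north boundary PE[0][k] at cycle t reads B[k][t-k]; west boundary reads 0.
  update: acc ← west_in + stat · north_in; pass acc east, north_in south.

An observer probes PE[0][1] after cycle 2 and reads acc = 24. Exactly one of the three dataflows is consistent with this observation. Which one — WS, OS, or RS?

Under WS (3×2), PE[0][1]:
  t=0 PE[0][1]: acc=0 h=0 v=0
  t=1 PE[0][1]: acc=30 h=5 v=30
  t=2 PE[0][1]: acc=24 h=4 v=24
Under OS (2×2), PE[0][1]:
  t=0 PE[0][1]: acc=0 h=0 v=0
  t=1 PE[0][1]: acc=30 h=5 v=6
  t=2 PE[0][1]: acc=78 h=8 v=6
Under RS (2×3), PE[0][1]:
  t=0 PE[0][1]: acc=0 h=0 v=0
  t=1 PE[0][1]: acc=26 h=26 v=2
  t=2 PE[0][1]: acc=78 h=78 v=6

dataflow = WS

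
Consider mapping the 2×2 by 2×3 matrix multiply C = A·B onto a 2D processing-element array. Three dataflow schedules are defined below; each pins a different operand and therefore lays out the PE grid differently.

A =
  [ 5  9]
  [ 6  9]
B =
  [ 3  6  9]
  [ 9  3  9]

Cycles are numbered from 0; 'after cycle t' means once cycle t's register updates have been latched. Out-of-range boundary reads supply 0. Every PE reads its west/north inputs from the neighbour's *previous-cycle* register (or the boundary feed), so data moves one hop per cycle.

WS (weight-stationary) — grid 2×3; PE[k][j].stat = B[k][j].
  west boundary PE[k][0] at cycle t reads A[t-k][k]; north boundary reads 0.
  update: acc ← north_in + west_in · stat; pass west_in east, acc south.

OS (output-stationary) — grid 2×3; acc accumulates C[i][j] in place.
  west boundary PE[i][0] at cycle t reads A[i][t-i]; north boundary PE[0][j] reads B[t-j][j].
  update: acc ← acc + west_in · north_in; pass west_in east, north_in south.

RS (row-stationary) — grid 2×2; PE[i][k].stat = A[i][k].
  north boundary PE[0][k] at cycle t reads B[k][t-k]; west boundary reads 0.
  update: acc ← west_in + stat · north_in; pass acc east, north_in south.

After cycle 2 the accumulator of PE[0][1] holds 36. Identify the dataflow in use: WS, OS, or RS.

dataflow = WS

WS [2×3] PE[0][1] across cycles:
  after 0 — PE[0][1] acc=0, pass-E 0, pass-S 0
  after 1 — PE[0][1] acc=30, pass-E 5, pass-S 30
  after 2 — PE[0][1] acc=36, pass-E 6, pass-S 36
OS [2×3] PE[0][1] across cycles:
  after 0 — PE[0][1] acc=0, pass-E 0, pass-S 0
  after 1 — PE[0][1] acc=30, pass-E 5, pass-S 6
  after 2 — PE[0][1] acc=57, pass-E 9, pass-S 3
RS [2×2] PE[0][1] across cycles:
  after 0 — PE[0][1] acc=0, pass-E 0, pass-S 0
  after 1 — PE[0][1] acc=96, pass-E 96, pass-S 9
  after 2 — PE[0][1] acc=57, pass-E 57, pass-S 3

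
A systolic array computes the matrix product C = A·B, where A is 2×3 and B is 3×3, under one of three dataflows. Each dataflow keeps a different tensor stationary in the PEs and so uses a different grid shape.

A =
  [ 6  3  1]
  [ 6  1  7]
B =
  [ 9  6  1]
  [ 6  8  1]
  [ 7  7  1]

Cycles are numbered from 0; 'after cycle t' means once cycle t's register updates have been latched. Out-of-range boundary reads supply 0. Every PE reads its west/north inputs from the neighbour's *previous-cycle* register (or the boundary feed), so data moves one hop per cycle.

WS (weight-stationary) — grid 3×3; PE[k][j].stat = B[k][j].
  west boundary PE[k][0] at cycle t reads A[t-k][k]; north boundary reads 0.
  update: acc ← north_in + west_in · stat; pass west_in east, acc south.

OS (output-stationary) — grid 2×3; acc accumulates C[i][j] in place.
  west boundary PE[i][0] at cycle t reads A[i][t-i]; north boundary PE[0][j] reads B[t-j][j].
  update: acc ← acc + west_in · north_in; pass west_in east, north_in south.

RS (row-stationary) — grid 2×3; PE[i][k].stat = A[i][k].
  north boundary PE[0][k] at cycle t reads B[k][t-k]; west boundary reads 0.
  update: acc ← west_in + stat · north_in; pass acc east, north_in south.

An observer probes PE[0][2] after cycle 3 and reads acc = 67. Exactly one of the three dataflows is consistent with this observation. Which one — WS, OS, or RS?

dataflow = RS

Under WS (3×3), PE[0][2]:
  cycle 0: PE[0][2] → acc 0, east 0, south 0
  cycle 1: PE[0][2] → acc 0, east 0, south 0
  cycle 2: PE[0][2] → acc 6, east 6, south 6
  cycle 3: PE[0][2] → acc 6, east 6, south 6
Under OS (2×3), PE[0][2]:
  cycle 0: PE[0][2] → acc 0, east 0, south 0
  cycle 1: PE[0][2] → acc 0, east 0, south 0
  cycle 2: PE[0][2] → acc 6, east 6, south 1
  cycle 3: PE[0][2] → acc 9, east 3, south 1
Under RS (2×3), PE[0][2]:
  cycle 0: PE[0][2] → acc 0, east 0, south 0
  cycle 1: PE[0][2] → acc 0, east 0, south 0
  cycle 2: PE[0][2] → acc 79, east 79, south 7
  cycle 3: PE[0][2] → acc 67, east 67, south 7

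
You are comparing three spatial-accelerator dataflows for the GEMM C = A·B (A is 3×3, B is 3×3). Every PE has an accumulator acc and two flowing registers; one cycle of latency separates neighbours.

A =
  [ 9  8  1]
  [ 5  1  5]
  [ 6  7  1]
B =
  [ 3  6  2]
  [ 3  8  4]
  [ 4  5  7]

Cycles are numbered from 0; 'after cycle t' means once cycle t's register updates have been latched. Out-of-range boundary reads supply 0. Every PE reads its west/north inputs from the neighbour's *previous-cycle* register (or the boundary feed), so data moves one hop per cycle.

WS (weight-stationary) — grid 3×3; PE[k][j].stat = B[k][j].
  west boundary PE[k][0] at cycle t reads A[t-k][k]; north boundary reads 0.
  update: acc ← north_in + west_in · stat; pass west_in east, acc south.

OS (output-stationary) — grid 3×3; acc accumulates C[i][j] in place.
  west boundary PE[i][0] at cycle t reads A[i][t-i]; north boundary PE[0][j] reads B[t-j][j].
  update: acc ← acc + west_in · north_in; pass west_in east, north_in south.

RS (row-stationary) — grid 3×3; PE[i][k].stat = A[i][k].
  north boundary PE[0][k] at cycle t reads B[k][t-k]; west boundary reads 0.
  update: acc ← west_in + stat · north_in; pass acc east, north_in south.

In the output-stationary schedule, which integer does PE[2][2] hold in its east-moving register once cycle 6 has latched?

OS on a 3×3 grid — tracing PE[2][2] and its feeders:
  [0] (1,2) acc=0 (h:0 v:0)
  [0] (2,1) acc=0 (h:0 v:0)
  [0] (2,2) acc=0 (h:0 v:0)
  [1] (1,2) acc=0 (h:0 v:0)
  [1] (2,1) acc=0 (h:0 v:0)
  [1] (2,2) acc=0 (h:0 v:0)
  [2] (1,2) acc=0 (h:0 v:0)
  [2] (2,1) acc=0 (h:0 v:0)
  [2] (2,2) acc=0 (h:0 v:0)
  [3] (1,2) acc=10 (h:5 v:2)
  [3] (2,1) acc=36 (h:6 v:6)
  [3] (2,2) acc=0 (h:0 v:0)
  [4] (1,2) acc=14 (h:1 v:4)
  [4] (2,1) acc=92 (h:7 v:8)
  [4] (2,2) acc=12 (h:6 v:2)
  [5] (1,2) acc=49 (h:5 v:7)
  [5] (2,1) acc=97 (h:1 v:5)
  [5] (2,2) acc=40 (h:7 v:4)
  [6] (1,2) acc=49 (h:0 v:0)
  [6] (2,1) acc=97 (h:0 v:0)
  [6] (2,2) acc=47 (h:1 v:7)

register = 1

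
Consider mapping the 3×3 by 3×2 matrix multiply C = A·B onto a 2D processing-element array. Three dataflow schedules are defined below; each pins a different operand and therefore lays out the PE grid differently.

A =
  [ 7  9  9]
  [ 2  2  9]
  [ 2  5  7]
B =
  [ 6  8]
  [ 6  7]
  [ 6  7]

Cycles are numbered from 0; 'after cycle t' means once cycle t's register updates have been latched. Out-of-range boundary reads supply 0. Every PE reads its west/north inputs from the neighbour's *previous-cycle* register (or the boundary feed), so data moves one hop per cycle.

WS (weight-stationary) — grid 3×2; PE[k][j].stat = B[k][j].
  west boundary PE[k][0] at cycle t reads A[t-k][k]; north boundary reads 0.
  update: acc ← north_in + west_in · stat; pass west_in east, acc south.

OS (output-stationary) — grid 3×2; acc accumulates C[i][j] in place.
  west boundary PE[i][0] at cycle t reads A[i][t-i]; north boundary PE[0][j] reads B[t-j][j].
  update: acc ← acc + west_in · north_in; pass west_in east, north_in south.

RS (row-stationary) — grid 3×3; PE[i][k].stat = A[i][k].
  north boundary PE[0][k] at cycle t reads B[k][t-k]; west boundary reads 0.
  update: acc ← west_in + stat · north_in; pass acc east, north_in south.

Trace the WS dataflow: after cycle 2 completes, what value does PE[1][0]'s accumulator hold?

WS 3×2: PE[1][0] cycle-by-cycle (with neighbour feeds):
  c0 r0c0: 42 / 7 / 42
  c0 r1c0: 0 / 0 / 0
  c1 r0c0: 12 / 2 / 12
  c1 r1c0: 96 / 9 / 96
  c2 r0c0: 12 / 2 / 12
  c2 r1c0: 24 / 2 / 24

PE[1][0].acc = 24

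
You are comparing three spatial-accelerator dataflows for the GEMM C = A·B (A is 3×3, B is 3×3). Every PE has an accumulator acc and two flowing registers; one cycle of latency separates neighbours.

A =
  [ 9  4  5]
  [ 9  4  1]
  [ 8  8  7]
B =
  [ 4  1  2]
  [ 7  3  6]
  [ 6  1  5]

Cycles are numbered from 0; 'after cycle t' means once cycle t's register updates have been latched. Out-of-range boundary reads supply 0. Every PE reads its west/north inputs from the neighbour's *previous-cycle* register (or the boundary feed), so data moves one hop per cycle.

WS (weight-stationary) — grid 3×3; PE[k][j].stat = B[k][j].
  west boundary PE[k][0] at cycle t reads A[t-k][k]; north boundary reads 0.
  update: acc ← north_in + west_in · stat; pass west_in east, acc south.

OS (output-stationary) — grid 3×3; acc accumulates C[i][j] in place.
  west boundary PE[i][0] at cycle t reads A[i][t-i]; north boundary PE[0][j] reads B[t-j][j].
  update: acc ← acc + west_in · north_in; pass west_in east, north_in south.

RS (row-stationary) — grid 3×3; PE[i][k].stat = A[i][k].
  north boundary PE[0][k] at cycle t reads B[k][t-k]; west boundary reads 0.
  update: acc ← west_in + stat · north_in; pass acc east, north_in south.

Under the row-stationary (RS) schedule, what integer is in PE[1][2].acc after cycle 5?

RS (3×3). Following PE[1][2] plus its west/north inputs:
  after 0 — PE[0][2] acc=0, pass-E 0, pass-S 0
  after 0 — PE[1][1] acc=0, pass-E 0, pass-S 0
  after 0 — PE[1][2] acc=0, pass-E 0, pass-S 0
  after 1 — PE[0][2] acc=0, pass-E 0, pass-S 0
  after 1 — PE[1][1] acc=0, pass-E 0, pass-S 0
  after 1 — PE[1][2] acc=0, pass-E 0, pass-S 0
  after 2 — PE[0][2] acc=94, pass-E 94, pass-S 6
  after 2 — PE[1][1] acc=64, pass-E 64, pass-S 7
  after 2 — PE[1][2] acc=0, pass-E 0, pass-S 0
  after 3 — PE[0][2] acc=26, pass-E 26, pass-S 1
  after 3 — PE[1][1] acc=21, pass-E 21, pass-S 3
  after 3 — PE[1][2] acc=70, pass-E 70, pass-S 6
  after 4 — PE[0][2] acc=67, pass-E 67, pass-S 5
  after 4 — PE[1][1] acc=42, pass-E 42, pass-S 6
  after 4 — PE[1][2] acc=22, pass-E 22, pass-S 1
  after 5 — PE[0][2] acc=0, pass-E 0, pass-S 0
  after 5 — PE[1][1] acc=0, pass-E 0, pass-S 0
  after 5 — PE[1][2] acc=47, pass-E 47, pass-S 5

PE[1][2].acc = 47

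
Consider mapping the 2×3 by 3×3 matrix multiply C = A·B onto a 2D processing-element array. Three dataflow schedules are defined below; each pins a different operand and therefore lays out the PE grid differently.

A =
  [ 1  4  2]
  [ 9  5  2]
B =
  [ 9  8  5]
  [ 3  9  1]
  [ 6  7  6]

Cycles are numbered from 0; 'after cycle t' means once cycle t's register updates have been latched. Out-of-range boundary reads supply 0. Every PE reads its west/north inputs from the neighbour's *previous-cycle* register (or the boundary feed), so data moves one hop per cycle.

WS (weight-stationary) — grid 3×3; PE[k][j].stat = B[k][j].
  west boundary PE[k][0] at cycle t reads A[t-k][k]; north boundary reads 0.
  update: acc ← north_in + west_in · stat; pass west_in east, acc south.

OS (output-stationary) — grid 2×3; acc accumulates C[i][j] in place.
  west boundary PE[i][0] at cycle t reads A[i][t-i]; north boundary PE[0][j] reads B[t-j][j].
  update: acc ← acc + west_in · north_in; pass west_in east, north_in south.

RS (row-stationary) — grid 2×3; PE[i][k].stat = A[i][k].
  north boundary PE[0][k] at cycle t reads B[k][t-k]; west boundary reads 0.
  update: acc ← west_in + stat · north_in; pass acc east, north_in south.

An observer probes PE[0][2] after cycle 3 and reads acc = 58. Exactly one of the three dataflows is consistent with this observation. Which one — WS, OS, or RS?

WS (3×3 grid), PE[0][2]:
  0: (0,2).acc=0  regs=<0,0>
  1: (0,2).acc=0  regs=<0,0>
  2: (0,2).acc=5  regs=<1,5>
  3: (0,2).acc=45  regs=<9,45>
OS (2×3 grid), PE[0][2]:
  0: (0,2).acc=0  regs=<0,0>
  1: (0,2).acc=0  regs=<0,0>
  2: (0,2).acc=5  regs=<1,5>
  3: (0,2).acc=9  regs=<4,1>
RS (2×3 grid), PE[0][2]:
  0: (0,2).acc=0  regs=<0,0>
  1: (0,2).acc=0  regs=<0,0>
  2: (0,2).acc=33  regs=<33,6>
  3: (0,2).acc=58  regs=<58,7>

dataflow = RS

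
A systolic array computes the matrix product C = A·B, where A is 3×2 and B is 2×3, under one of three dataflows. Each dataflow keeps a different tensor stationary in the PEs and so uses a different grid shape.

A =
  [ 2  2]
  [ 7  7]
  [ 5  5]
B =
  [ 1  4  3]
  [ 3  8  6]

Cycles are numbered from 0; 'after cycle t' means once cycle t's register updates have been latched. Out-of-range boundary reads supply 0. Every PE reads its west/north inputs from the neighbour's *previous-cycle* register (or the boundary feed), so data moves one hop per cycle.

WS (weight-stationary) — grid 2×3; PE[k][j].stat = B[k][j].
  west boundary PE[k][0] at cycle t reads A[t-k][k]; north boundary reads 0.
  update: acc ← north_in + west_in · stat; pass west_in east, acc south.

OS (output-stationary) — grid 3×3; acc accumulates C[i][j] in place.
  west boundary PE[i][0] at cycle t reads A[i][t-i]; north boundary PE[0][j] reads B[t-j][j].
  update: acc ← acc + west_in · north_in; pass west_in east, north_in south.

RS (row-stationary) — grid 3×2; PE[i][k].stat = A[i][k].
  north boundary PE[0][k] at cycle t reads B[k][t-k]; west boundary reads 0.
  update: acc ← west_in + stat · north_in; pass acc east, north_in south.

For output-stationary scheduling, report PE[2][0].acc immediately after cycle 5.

OS (3×3). Following PE[2][0] plus its west/north inputs:
  cycle 0: PE[1][0] → acc 0, east 0, south 0
  cycle 0: PE[2][0] → acc 0, east 0, south 0
  cycle 1: PE[1][0] → acc 7, east 7, south 1
  cycle 1: PE[2][0] → acc 0, east 0, south 0
  cycle 2: PE[1][0] → acc 28, east 7, south 3
  cycle 2: PE[2][0] → acc 5, east 5, south 1
  cycle 3: PE[1][0] → acc 28, east 0, south 0
  cycle 3: PE[2][0] → acc 20, east 5, south 3
  cycle 4: PE[1][0] → acc 28, east 0, south 0
  cycle 4: PE[2][0] → acc 20, east 0, south 0
  cycle 5: PE[1][0] → acc 28, east 0, south 0
  cycle 5: PE[2][0] → acc 20, east 0, south 0

PE[2][0].acc = 20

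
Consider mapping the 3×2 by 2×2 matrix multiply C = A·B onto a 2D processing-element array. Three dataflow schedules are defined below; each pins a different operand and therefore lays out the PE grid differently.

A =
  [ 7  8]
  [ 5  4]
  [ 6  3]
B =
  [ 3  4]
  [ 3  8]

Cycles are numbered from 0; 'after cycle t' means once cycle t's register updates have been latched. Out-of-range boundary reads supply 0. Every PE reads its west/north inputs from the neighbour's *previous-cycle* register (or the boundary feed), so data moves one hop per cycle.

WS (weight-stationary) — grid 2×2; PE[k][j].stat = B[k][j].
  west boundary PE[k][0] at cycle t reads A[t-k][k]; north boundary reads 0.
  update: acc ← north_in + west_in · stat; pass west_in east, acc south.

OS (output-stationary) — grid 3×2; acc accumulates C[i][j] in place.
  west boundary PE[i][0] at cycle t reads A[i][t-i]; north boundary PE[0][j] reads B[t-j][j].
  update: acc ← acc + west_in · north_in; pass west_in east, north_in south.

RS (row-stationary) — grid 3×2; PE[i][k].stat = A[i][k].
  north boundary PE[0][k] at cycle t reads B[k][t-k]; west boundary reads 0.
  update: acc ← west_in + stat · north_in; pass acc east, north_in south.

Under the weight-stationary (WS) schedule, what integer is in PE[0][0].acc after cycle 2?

WS (2×2). Following PE[0][0] plus its west/north inputs:
  c0 r0c0: 21 / 7 / 21
  c1 r0c0: 15 / 5 / 15
  c2 r0c0: 18 / 6 / 18

PE[0][0].acc = 18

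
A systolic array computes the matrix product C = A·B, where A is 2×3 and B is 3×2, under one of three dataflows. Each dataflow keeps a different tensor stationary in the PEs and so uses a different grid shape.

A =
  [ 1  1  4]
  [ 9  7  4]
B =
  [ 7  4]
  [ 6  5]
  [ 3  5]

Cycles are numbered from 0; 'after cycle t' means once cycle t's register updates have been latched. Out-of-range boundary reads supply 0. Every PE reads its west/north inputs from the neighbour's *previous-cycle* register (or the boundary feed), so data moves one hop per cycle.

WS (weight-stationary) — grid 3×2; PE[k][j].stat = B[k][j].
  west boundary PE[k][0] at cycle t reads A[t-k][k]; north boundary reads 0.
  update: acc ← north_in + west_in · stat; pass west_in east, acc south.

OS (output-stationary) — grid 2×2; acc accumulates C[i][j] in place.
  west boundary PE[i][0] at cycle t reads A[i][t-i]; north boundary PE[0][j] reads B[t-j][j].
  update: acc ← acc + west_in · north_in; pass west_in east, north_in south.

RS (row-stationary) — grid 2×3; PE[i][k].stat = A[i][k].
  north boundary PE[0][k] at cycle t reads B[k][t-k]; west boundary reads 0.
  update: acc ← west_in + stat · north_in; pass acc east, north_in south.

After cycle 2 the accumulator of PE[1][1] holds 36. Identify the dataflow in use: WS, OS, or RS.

dataflow = OS

— WS: 3×2; PE[1][1] trace:
  step 0 · PE1,1: acc=0; fwd→0 fwd↓0
  step 1 · PE1,1: acc=0; fwd→0 fwd↓0
  step 2 · PE1,1: acc=9; fwd→1 fwd↓9
— OS: 2×2; PE[1][1] trace:
  step 0 · PE1,1: acc=0; fwd→0 fwd↓0
  step 1 · PE1,1: acc=0; fwd→0 fwd↓0
  step 2 · PE1,1: acc=36; fwd→9 fwd↓4
— RS: 2×3; PE[1][1] trace:
  step 0 · PE1,1: acc=0; fwd→0 fwd↓0
  step 1 · PE1,1: acc=0; fwd→0 fwd↓0
  step 2 · PE1,1: acc=105; fwd→105 fwd↓6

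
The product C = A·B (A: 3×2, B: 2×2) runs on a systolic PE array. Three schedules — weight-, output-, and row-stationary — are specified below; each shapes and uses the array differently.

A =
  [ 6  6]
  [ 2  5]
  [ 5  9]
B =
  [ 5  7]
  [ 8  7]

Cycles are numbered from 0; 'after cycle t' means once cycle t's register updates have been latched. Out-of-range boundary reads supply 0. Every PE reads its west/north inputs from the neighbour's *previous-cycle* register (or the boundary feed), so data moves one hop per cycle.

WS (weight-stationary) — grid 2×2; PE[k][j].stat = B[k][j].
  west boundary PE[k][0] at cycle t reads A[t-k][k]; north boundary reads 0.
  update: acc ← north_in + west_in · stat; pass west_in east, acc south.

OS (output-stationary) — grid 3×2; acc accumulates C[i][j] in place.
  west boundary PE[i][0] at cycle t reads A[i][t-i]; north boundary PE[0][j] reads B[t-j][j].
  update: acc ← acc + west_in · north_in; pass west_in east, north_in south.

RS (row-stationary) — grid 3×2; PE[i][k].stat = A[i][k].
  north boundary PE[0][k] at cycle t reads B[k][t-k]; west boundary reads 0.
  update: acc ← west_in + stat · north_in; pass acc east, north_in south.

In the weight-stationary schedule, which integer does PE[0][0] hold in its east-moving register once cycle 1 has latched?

register = 2

Tracing WS — 2×2 array, target PE[0][0]:
  0: (0,0).acc=30  regs=<6,30>
  1: (0,0).acc=10  regs=<2,10>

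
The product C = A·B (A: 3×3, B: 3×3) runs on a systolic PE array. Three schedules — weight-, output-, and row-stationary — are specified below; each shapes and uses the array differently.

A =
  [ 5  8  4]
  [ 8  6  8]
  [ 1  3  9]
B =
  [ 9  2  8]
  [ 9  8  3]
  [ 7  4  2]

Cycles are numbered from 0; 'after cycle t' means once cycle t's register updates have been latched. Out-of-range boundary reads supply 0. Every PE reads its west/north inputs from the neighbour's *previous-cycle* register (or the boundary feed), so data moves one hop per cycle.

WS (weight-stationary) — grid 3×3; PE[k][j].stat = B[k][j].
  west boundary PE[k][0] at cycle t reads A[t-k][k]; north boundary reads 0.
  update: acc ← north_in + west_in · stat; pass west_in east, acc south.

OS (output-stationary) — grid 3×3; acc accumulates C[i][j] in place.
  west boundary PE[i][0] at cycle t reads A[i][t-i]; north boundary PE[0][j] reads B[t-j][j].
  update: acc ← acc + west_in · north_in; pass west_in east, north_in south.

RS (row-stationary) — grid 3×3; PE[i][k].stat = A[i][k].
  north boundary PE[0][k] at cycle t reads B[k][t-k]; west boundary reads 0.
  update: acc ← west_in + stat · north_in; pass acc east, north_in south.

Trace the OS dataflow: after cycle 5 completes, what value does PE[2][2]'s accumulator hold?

Tracing OS — 3×3 array, target PE[2][2]:
  cycle 0: PE[1][2] → acc 0, east 0, south 0
  cycle 0: PE[2][1] → acc 0, east 0, south 0
  cycle 0: PE[2][2] → acc 0, east 0, south 0
  cycle 1: PE[1][2] → acc 0, east 0, south 0
  cycle 1: PE[2][1] → acc 0, east 0, south 0
  cycle 1: PE[2][2] → acc 0, east 0, south 0
  cycle 2: PE[1][2] → acc 0, east 0, south 0
  cycle 2: PE[2][1] → acc 0, east 0, south 0
  cycle 2: PE[2][2] → acc 0, east 0, south 0
  cycle 3: PE[1][2] → acc 64, east 8, south 8
  cycle 3: PE[2][1] → acc 2, east 1, south 2
  cycle 3: PE[2][2] → acc 0, east 0, south 0
  cycle 4: PE[1][2] → acc 82, east 6, south 3
  cycle 4: PE[2][1] → acc 26, east 3, south 8
  cycle 4: PE[2][2] → acc 8, east 1, south 8
  cycle 5: PE[1][2] → acc 98, east 8, south 2
  cycle 5: PE[2][1] → acc 62, east 9, south 4
  cycle 5: PE[2][2] → acc 17, east 3, south 3

PE[2][2].acc = 17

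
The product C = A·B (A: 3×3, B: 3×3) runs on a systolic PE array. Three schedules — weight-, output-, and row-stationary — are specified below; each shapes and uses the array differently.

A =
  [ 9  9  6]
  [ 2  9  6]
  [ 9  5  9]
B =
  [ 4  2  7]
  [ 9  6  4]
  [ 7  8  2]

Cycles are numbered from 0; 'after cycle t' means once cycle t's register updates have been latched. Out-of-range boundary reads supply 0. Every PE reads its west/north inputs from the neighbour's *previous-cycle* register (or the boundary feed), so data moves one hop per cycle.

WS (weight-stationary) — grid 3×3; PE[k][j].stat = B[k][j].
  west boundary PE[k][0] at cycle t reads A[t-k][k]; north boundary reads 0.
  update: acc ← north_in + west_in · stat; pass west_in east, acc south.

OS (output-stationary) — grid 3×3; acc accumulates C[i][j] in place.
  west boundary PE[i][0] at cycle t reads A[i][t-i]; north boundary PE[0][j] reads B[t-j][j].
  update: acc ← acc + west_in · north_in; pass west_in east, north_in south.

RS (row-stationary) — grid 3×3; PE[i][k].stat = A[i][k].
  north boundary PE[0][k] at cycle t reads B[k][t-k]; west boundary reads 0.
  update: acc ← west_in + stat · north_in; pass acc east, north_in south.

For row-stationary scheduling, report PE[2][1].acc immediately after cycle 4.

Tracing RS — 3×3 array, target PE[2][1]:
  cycle 0: PE[1][1] → acc 0, east 0, south 0
  cycle 0: PE[2][0] → acc 0, east 0, south 0
  cycle 0: PE[2][1] → acc 0, east 0, south 0
  cycle 1: PE[1][1] → acc 0, east 0, south 0
  cycle 1: PE[2][0] → acc 0, east 0, south 0
  cycle 1: PE[2][1] → acc 0, east 0, south 0
  cycle 2: PE[1][1] → acc 89, east 89, south 9
  cycle 2: PE[2][0] → acc 36, east 36, south 4
  cycle 2: PE[2][1] → acc 0, east 0, south 0
  cycle 3: PE[1][1] → acc 58, east 58, south 6
  cycle 3: PE[2][0] → acc 18, east 18, south 2
  cycle 3: PE[2][1] → acc 81, east 81, south 9
  cycle 4: PE[1][1] → acc 50, east 50, south 4
  cycle 4: PE[2][0] → acc 63, east 63, south 7
  cycle 4: PE[2][1] → acc 48, east 48, south 6

PE[2][1].acc = 48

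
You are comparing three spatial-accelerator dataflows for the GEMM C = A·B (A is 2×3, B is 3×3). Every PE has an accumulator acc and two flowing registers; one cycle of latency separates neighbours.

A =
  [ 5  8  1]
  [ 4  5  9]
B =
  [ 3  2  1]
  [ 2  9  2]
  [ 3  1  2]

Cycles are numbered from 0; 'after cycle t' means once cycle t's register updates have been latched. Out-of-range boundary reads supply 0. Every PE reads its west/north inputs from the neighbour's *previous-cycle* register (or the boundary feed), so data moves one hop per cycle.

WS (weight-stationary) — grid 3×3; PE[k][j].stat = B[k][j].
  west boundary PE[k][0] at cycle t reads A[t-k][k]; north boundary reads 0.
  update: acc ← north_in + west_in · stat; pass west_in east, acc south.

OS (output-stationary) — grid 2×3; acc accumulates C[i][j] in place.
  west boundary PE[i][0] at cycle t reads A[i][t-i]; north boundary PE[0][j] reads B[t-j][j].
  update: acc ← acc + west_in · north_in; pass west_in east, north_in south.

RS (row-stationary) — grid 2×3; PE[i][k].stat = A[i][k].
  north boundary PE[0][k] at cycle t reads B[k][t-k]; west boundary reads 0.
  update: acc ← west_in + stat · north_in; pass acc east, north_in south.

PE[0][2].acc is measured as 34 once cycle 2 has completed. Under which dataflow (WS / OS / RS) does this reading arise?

dataflow = RS

Under WS (3×3), PE[0][2]:
  cycle 0: PE[0][2] → acc 0, east 0, south 0
  cycle 1: PE[0][2] → acc 0, east 0, south 0
  cycle 2: PE[0][2] → acc 5, east 5, south 5
Under OS (2×3), PE[0][2]:
  cycle 0: PE[0][2] → acc 0, east 0, south 0
  cycle 1: PE[0][2] → acc 0, east 0, south 0
  cycle 2: PE[0][2] → acc 5, east 5, south 1
Under RS (2×3), PE[0][2]:
  cycle 0: PE[0][2] → acc 0, east 0, south 0
  cycle 1: PE[0][2] → acc 0, east 0, south 0
  cycle 2: PE[0][2] → acc 34, east 34, south 3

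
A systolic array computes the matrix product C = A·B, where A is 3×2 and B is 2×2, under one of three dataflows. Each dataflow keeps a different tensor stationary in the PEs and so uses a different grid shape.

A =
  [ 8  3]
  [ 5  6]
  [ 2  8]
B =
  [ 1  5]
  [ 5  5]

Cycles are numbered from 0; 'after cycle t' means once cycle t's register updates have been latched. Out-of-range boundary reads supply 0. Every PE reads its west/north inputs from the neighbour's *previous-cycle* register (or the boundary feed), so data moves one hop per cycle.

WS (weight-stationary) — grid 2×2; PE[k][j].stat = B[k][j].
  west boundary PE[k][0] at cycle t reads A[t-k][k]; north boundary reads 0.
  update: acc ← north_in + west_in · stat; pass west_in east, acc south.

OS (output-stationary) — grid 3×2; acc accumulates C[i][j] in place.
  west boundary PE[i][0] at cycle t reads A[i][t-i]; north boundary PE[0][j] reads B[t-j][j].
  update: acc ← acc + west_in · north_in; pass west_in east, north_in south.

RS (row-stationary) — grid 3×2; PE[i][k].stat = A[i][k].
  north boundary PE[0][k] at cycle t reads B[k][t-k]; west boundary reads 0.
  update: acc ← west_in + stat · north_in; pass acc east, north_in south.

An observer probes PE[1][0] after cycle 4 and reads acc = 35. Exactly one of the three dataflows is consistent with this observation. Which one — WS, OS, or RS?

dataflow = OS

WS (2×2 grid), PE[1][0]:
  step 0 · PE1,0: acc=0; fwd→0 fwd↓0
  step 1 · PE1,0: acc=23; fwd→3 fwd↓23
  step 2 · PE1,0: acc=35; fwd→6 fwd↓35
  step 3 · PE1,0: acc=42; fwd→8 fwd↓42
  step 4 · PE1,0: acc=0; fwd→0 fwd↓0
OS (3×2 grid), PE[1][0]:
  step 0 · PE1,0: acc=0; fwd→0 fwd↓0
  step 1 · PE1,0: acc=5; fwd→5 fwd↓1
  step 2 · PE1,0: acc=35; fwd→6 fwd↓5
  step 3 · PE1,0: acc=35; fwd→0 fwd↓0
  step 4 · PE1,0: acc=35; fwd→0 fwd↓0
RS (3×2 grid), PE[1][0]:
  step 0 · PE1,0: acc=0; fwd→0 fwd↓0
  step 1 · PE1,0: acc=5; fwd→5 fwd↓1
  step 2 · PE1,0: acc=25; fwd→25 fwd↓5
  step 3 · PE1,0: acc=0; fwd→0 fwd↓0
  step 4 · PE1,0: acc=0; fwd→0 fwd↓0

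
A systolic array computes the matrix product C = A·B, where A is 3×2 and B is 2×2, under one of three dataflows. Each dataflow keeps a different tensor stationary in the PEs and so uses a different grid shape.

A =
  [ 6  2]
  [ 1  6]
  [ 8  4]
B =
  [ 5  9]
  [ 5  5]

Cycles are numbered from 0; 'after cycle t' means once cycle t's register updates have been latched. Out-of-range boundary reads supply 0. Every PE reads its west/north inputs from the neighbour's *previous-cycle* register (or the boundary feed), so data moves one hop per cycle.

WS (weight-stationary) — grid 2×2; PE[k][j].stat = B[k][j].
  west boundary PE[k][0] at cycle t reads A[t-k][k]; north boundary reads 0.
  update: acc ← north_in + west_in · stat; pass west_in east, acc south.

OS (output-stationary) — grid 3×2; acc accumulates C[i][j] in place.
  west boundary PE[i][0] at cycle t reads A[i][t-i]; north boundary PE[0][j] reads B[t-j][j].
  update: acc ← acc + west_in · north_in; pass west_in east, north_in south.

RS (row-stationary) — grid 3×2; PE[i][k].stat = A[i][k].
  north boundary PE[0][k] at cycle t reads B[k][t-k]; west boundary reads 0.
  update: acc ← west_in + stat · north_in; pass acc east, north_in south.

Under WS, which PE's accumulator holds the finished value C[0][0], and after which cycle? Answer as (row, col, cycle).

Under WS, C[0][0] lands at PE[1][0]:
  c0 r1c0: 0 / 0 / 0
  c1 r1c0: 40 / 2 / 40

(row, col, cycle) = (1, 0, 1)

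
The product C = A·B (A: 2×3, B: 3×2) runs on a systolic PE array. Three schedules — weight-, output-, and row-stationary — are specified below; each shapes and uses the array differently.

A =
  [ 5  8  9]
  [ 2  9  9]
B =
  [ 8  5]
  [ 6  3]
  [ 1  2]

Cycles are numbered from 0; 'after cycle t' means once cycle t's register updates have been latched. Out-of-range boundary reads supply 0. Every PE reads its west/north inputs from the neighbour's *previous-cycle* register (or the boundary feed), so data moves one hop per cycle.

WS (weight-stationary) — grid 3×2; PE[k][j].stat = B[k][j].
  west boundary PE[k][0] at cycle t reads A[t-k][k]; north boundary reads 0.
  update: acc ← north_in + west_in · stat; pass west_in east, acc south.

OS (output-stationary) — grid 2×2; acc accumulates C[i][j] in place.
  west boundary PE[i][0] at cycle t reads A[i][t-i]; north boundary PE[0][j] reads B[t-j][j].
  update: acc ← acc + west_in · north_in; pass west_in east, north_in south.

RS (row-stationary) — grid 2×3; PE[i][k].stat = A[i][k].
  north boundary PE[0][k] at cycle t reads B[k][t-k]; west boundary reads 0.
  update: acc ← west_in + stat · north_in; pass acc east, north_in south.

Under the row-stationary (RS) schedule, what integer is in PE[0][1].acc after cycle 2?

RS (2×3). Following PE[0][1] plus its west/north inputs:
  0: (0,0).acc=40  regs=<40,8>
  0: (0,1).acc=0  regs=<0,0>
  1: (0,0).acc=25  regs=<25,5>
  1: (0,1).acc=88  regs=<88,6>
  2: (0,0).acc=0  regs=<0,0>
  2: (0,1).acc=49  regs=<49,3>

PE[0][1].acc = 49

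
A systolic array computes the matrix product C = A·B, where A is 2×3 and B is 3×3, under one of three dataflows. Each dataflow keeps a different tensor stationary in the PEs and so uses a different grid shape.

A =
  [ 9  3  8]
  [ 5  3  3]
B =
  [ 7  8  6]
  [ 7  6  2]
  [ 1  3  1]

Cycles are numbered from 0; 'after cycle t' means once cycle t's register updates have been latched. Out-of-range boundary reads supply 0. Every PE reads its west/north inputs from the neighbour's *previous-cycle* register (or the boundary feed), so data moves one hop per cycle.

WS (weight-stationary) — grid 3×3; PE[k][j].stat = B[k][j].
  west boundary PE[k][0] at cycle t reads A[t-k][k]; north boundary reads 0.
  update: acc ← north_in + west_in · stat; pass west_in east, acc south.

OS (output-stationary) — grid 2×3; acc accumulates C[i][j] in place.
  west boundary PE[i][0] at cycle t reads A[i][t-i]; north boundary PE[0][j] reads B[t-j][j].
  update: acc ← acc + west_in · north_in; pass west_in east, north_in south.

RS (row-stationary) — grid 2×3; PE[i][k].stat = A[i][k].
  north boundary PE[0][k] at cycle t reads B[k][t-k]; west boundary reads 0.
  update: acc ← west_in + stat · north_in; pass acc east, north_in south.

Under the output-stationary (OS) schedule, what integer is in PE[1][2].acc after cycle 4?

PE[1][2].acc = 36

OS on a 2×3 grid — tracing PE[1][2] and its feeders:
  t=0 PE[0][2]: acc=0 h=0 v=0
  t=0 PE[1][1]: acc=0 h=0 v=0
  t=0 PE[1][2]: acc=0 h=0 v=0
  t=1 PE[0][2]: acc=0 h=0 v=0
  t=1 PE[1][1]: acc=0 h=0 v=0
  t=1 PE[1][2]: acc=0 h=0 v=0
  t=2 PE[0][2]: acc=54 h=9 v=6
  t=2 PE[1][1]: acc=40 h=5 v=8
  t=2 PE[1][2]: acc=0 h=0 v=0
  t=3 PE[0][2]: acc=60 h=3 v=2
  t=3 PE[1][1]: acc=58 h=3 v=6
  t=3 PE[1][2]: acc=30 h=5 v=6
  t=4 PE[0][2]: acc=68 h=8 v=1
  t=4 PE[1][1]: acc=67 h=3 v=3
  t=4 PE[1][2]: acc=36 h=3 v=2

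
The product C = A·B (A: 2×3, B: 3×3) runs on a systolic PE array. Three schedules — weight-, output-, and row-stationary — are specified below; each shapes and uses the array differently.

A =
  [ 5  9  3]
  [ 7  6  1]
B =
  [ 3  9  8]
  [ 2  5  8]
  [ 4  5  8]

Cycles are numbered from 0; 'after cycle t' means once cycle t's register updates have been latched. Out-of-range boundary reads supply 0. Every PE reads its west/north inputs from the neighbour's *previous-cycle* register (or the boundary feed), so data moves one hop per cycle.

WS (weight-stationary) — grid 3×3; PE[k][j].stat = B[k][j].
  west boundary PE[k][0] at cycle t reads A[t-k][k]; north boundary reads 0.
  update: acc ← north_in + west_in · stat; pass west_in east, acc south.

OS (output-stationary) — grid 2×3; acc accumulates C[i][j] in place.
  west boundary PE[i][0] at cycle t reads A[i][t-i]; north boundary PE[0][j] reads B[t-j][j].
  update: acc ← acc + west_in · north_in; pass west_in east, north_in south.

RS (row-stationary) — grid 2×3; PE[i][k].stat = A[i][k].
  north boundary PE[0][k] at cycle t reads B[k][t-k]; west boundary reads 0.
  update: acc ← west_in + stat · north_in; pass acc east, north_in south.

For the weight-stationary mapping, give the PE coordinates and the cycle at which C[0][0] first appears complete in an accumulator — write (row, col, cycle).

WS — PE[2][0] is where C[0][0] collects:
  @0  [2,0]  acc 0  |  →0  ↓0
  @1  [2,0]  acc 0  |  →0  ↓0
  @2  [2,0]  acc 45  |  →3  ↓45

(row, col, cycle) = (2, 0, 2)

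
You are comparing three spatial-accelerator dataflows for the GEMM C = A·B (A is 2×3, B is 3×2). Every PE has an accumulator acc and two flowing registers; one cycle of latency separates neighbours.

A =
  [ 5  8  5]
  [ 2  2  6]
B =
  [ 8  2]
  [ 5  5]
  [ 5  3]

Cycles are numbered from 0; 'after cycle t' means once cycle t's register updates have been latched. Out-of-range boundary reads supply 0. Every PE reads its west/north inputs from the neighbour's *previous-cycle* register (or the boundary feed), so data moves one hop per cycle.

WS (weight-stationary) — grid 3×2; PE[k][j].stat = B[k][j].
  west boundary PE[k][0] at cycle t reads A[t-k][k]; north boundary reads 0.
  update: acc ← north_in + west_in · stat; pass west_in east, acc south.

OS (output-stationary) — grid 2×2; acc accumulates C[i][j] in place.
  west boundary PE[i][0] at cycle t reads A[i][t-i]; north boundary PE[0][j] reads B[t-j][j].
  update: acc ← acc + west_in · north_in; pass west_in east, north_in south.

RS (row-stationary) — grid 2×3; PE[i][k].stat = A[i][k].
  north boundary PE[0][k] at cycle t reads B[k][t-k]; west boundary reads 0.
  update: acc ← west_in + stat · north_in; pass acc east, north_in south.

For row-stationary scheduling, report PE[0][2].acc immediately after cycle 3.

PE[0][2].acc = 65

RS 2×3: PE[0][2] cycle-by-cycle (with neighbour feeds):
  @0  [0,1]  acc 0  |  →0  ↓0
  @0  [0,2]  acc 0  |  →0  ↓0
  @1  [0,1]  acc 80  |  →80  ↓5
  @1  [0,2]  acc 0  |  →0  ↓0
  @2  [0,1]  acc 50  |  →50  ↓5
  @2  [0,2]  acc 105  |  →105  ↓5
  @3  [0,1]  acc 0  |  →0  ↓0
  @3  [0,2]  acc 65  |  →65  ↓3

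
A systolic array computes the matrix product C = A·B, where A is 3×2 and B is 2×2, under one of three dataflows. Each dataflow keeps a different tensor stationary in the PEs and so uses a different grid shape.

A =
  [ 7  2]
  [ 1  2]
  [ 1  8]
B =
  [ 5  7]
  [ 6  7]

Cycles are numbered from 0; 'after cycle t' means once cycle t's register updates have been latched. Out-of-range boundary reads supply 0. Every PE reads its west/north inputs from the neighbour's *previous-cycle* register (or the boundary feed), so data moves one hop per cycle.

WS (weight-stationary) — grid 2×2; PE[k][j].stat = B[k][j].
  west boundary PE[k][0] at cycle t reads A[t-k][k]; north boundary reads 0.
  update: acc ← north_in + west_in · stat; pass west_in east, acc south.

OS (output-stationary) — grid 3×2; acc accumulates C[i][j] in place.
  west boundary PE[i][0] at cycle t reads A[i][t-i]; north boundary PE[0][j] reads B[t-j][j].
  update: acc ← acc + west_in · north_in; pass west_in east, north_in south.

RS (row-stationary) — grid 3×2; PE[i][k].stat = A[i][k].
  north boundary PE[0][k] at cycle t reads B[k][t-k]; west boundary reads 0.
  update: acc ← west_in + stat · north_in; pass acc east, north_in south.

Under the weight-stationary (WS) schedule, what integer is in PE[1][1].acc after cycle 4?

PE[1][1].acc = 63

WS on a 2×2 grid — tracing PE[1][1] and its feeders:
  0: (0,1).acc=0  regs=<0,0>
  0: (1,0).acc=0  regs=<0,0>
  0: (1,1).acc=0  regs=<0,0>
  1: (0,1).acc=49  regs=<7,49>
  1: (1,0).acc=47  regs=<2,47>
  1: (1,1).acc=0  regs=<0,0>
  2: (0,1).acc=7  regs=<1,7>
  2: (1,0).acc=17  regs=<2,17>
  2: (1,1).acc=63  regs=<2,63>
  3: (0,1).acc=7  regs=<1,7>
  3: (1,0).acc=53  regs=<8,53>
  3: (1,1).acc=21  regs=<2,21>
  4: (0,1).acc=0  regs=<0,0>
  4: (1,0).acc=0  regs=<0,0>
  4: (1,1).acc=63  regs=<8,63>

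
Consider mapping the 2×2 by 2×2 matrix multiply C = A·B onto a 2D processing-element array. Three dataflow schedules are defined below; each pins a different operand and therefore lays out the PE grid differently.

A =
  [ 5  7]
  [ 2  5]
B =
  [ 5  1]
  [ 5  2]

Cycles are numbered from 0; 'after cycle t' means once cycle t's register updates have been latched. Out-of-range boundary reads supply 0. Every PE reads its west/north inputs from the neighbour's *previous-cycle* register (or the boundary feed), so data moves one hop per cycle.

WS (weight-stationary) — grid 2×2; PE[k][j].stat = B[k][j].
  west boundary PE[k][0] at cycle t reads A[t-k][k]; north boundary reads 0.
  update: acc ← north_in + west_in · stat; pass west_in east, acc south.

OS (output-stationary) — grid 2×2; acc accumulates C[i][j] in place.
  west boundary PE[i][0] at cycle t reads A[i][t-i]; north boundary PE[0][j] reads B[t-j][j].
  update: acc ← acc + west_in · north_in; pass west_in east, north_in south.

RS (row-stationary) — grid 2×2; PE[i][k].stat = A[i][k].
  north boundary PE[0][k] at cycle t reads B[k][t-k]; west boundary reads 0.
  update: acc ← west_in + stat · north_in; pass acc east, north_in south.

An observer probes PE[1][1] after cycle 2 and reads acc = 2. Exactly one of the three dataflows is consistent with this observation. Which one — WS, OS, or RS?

dataflow = OS

WS [2×2] PE[1][1] across cycles:
  after 0 — PE[1][1] acc=0, pass-E 0, pass-S 0
  after 1 — PE[1][1] acc=0, pass-E 0, pass-S 0
  after 2 — PE[1][1] acc=19, pass-E 7, pass-S 19
OS [2×2] PE[1][1] across cycles:
  after 0 — PE[1][1] acc=0, pass-E 0, pass-S 0
  after 1 — PE[1][1] acc=0, pass-E 0, pass-S 0
  after 2 — PE[1][1] acc=2, pass-E 2, pass-S 1
RS [2×2] PE[1][1] across cycles:
  after 0 — PE[1][1] acc=0, pass-E 0, pass-S 0
  after 1 — PE[1][1] acc=0, pass-E 0, pass-S 0
  after 2 — PE[1][1] acc=35, pass-E 35, pass-S 5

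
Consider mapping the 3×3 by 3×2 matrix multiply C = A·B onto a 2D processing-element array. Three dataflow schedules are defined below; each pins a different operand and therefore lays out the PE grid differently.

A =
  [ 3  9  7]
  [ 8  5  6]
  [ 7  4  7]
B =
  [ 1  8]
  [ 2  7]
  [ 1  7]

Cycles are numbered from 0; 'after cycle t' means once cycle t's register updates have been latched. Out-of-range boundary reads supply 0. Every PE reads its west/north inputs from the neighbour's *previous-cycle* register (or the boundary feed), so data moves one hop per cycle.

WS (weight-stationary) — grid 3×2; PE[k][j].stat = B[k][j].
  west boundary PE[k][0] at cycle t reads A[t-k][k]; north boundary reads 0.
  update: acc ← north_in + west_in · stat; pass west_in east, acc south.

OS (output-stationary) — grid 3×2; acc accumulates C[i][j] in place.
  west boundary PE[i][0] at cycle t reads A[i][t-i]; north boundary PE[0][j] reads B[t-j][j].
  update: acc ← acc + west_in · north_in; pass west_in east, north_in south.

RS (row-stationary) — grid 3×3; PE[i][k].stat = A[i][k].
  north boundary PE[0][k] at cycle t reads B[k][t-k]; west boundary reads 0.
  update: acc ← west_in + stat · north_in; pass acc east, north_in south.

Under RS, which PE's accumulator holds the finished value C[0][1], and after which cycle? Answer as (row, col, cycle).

(row, col, cycle) = (0, 2, 3)

RS: C[0][1] accumulates in PE[0][2]:
  cycle 0: PE[0][2] → acc 0, east 0, south 0
  cycle 1: PE[0][2] → acc 0, east 0, south 0
  cycle 2: PE[0][2] → acc 28, east 28, south 1
  cycle 3: PE[0][2] → acc 136, east 136, south 7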